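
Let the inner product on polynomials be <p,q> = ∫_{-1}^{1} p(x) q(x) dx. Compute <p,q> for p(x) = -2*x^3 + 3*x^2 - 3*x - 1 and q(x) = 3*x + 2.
<p,q> = -42/5

Expand the product: p(x)·q(x) = -6*x^4 + 5*x^3 - 3*x^2 - 9*x - 2.
∫_{-1}^{1} of each monomial x^k gives [2/(k+1) if k even, 0 if k odd]. Integrating term-by-term (or equivalently evaluating the antiderivative F(x) = -6*x^5/5 + 5*x^4/4 - x^3 - 9*x^2/2 - 2*x at the endpoints):
  F(1) − F(−1) = -149/20 − (19/20) = -42/5.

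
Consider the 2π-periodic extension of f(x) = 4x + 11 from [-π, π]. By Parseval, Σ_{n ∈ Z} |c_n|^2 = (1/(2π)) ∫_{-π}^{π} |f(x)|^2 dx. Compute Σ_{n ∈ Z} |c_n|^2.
Σ |c_n|^2 = 16π^2/3 + 121

Expand and integrate term by term over [-π, π]:
  ∫ (4x)^2 dx = 16·(2π^3/3); ∫ 2·4·(11)·x dx = 0 (odd integrand); ∫ 11^2 dx = 121·2π.
So (1/(2π)) ∫_{-π}^{π} (4x + 11)^2 dx = 16π^2/3 + 121 = 16π^2/3 + 121.
Parseval ⇒ Σ |c_n|^2 = 16π^2/3 + 121.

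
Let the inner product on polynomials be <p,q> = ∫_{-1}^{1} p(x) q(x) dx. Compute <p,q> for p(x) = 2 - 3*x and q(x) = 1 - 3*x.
<p,q> = 10

Expand the product: p(x)·q(x) = 9*x^2 - 9*x + 2.
∫_{-1}^{1} of each monomial x^k gives [2/(k+1) if k even, 0 if k odd]. Integrating term-by-term (or equivalently evaluating the antiderivative F(x) = 3*x^3 - 9*x^2/2 + 2*x at the endpoints):
  F(1) − F(−1) = 1/2 − (-19/2) = 10.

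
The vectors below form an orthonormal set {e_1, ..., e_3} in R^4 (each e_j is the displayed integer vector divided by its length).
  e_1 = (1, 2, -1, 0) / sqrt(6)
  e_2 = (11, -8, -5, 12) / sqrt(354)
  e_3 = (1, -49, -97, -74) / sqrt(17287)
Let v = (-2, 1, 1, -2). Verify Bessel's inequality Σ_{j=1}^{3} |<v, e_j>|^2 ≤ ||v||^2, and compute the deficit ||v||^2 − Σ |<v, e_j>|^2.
Σ |<v, e_j>|^2 = 10; ||v||^2 = 10; deficit = 0

Write each e_j = u_j / sqrt(<u_j, u_j>) where u_j is the displayed integer vector. Then <v, e_j> = <v, u_j> / sqrt(<u_j, u_j>), so |<v, e_j>|^2 = <v, u_j>^2 / <u_j, u_j>.
Coefficients: <v, e_1> = -1/sqrt(6), <v, e_2> = -59/sqrt(354), <v, e_3> = 0/sqrt(17287).
Square and sum: Σ |<v, e_j>|^2 = 10.
Compute ||v||^2 = v·v = 10.
Deficit = 10 − 10 = 0 ≥ 0, confirming Bessel's inequality. (The deficit equals ||v − Σ <v,e_j> e_j||^2, the squared distance from v to span{e_j}.)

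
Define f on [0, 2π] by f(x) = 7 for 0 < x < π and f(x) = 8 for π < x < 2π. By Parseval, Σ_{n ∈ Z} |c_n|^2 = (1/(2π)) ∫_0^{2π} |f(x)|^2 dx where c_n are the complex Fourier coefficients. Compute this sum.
Σ |c_n|^2 = 113/2

Parseval equates the L^2 energy of f (normalised by 1/(2π)) with the ℓ^2 sum of its Fourier coefficients: (1/(2π)) ∫_0^{2π} |f|^2 = Σ |c_n|^2.
Compute the left side: (1/(2π)) [∫_0^π 7^2 dx + ∫_π^{2π} 8^2 dx] = (1/(2π)) · (49π + 64π) = (49 + 64)/2 = 113/2.
So Σ_{n ∈ Z} |c_n|^2 = 113/2.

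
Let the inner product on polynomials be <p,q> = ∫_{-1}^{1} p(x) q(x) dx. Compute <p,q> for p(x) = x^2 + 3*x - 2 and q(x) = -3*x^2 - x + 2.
<p,q> = -88/15

Expand the product: p(x)·q(x) = -3*x^4 - 10*x^3 + 5*x^2 + 8*x - 4.
∫_{-1}^{1} of each monomial x^k gives [2/(k+1) if k even, 0 if k odd]. Integrating term-by-term (or equivalently evaluating the antiderivative F(x) = -3*x^5/5 - 5*x^4/2 + 5*x^3/3 + 4*x^2 - 4*x at the endpoints):
  F(1) − F(−1) = -43/30 − (133/30) = -88/15.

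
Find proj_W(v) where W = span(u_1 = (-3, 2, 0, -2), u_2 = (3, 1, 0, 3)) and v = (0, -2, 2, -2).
proj_W(v) = (-48/77, -172/77, 0, -100/77)

Set up U = [u_1 | ... | u_2] ∈ R^(4×2). The projector onto W = col(U) is P = U (U^T U)^(-1) U^T.
Compute U^T U =
  [17, -13]
  [-13, 19],
and U^T v = (0, -8).
Solve U^T U · c = U^T v for the coefficients: c = (-52/77, -68/77). The projection is proj_W(v) = U c.
Check: (v - proj_W(v)) · u_1 = 0  (should be 0).
Check: (v - proj_W(v)) · u_2 = 0  (should be 0).
Result: proj_W(v) = (-48/77, -172/77, 0, -100/77).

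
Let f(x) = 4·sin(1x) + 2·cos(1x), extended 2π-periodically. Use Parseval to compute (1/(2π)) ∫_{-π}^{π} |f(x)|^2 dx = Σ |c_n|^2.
Σ |c_n|^2 = 10

Expand |f|^2 and use orthogonality of {sin(nx), cos(mx)} on [-π, π]:
  ∫_{-π}^{π} sin(nx)^2 dx = π, ∫ cos(mx)^2 dx = π, and cross terms integrate to 0.
So ∫_{-π}^{π} f(x)^2 dx = 4^2 · π + 2^2 · π = (16 + 4)π.
Divide by 2π: (16 + 4)/2 = 10.
By Parseval, this equals Σ |c_n|^2.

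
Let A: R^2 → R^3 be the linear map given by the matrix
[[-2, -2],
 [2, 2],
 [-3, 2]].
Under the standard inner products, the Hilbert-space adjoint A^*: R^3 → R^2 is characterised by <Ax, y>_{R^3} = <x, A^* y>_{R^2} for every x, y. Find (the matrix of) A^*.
A^* = A^T =
[[-2, 2, -3],
 [-2, 2, 2]]

For real matrices with standard dot products, the defining identity <Ax, y> = <x, A^* y> gives (Ax)^T y = x^T (A^*) y, i.e. x^T A^T y = x^T (A^*) y. Since this holds for all x, y, we must have A^* = A^T. Therefore
A^* =
[[-2, 2, -3],
 [-2, 2, 2]].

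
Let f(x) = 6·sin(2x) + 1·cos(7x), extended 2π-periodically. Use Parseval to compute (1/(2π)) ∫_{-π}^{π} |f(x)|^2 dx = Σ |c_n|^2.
Σ |c_n|^2 = 37/2

Expand |f|^2 and use orthogonality of {sin(nx), cos(mx)} on [-π, π]:
  ∫_{-π}^{π} sin(nx)^2 dx = π, ∫ cos(mx)^2 dx = π, and cross terms integrate to 0.
So ∫_{-π}^{π} f(x)^2 dx = 6^2 · π + 1^2 · π = (36 + 1)π.
Divide by 2π: (36 + 1)/2 = 37/2.
By Parseval, this equals Σ |c_n|^2.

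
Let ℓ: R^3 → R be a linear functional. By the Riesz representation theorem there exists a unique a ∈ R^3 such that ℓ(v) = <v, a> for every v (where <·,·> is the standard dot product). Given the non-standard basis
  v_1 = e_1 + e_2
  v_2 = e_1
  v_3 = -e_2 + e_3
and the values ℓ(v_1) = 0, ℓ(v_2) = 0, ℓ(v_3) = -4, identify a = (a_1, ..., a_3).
a = (0, 0, -4)

Write a = (a_1, ..., a_3) in the standard basis. For each basis vector v_i, ℓ(v_i) = <v_i, a> is a linear equation in the a_j's. Collect the n equations into a matrix system V a = ℓ, where row i of V is v_i (expressed in the standard basis). Since V is invertible (lower-triangular with 1s on the diagonal, up to permutation), solve by back-substitution:
  V =
[[1, 1, 0],
 [1, 0, 0],
 [0, -1, 1]]
  V a = (0, 0, -4)
Solving gives a = (0, 0, -4).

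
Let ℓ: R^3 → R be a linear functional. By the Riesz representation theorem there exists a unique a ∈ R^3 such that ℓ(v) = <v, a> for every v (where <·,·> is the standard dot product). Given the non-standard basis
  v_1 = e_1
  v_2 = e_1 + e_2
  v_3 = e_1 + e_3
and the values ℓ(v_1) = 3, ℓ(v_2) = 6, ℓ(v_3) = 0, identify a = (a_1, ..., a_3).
a = (3, 3, -3)

Write a = (a_1, ..., a_3) in the standard basis. For each basis vector v_i, ℓ(v_i) = <v_i, a> is a linear equation in the a_j's. Collect the n equations into a matrix system V a = ℓ, where row i of V is v_i (expressed in the standard basis). Since V is invertible (lower-triangular with 1s on the diagonal, up to permutation), solve by back-substitution:
  V =
[[1, 0, 0],
 [1, 1, 0],
 [1, 0, 1]]
  V a = (3, 6, 0)
Solving gives a = (3, 3, -3).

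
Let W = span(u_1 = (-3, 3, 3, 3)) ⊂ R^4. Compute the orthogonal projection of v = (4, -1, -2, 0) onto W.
proj_W(v) = (7/4, -7/4, -7/4, -7/4)

Set up U = [u_1 | ... | u_1] ∈ R^(4×1). The projector onto W = col(U) is P = U (U^T U)^(-1) U^T.
Compute U^T U =
  [36],
and U^T v = (-21).
Solve U^T U · c = U^T v for the coefficients: c = (-7/12). The projection is proj_W(v) = U c.
Check: (v - proj_W(v)) · u_1 = 0  (should be 0).
Result: proj_W(v) = (7/4, -7/4, -7/4, -7/4).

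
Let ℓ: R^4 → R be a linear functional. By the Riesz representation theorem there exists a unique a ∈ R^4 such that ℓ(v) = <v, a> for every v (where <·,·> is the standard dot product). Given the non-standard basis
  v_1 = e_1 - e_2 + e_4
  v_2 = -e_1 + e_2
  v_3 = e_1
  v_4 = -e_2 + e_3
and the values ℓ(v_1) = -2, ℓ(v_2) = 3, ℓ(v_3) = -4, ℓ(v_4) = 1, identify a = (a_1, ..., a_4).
a = (-4, -1, 0, 1)

Write a = (a_1, ..., a_4) in the standard basis. For each basis vector v_i, ℓ(v_i) = <v_i, a> is a linear equation in the a_j's. Collect the n equations into a matrix system V a = ℓ, where row i of V is v_i (expressed in the standard basis). Since V is invertible (lower-triangular with 1s on the diagonal, up to permutation), solve by back-substitution:
  V =
[[1, -1, 0, 1],
 [-1, 1, 0, 0],
 [1, 0, 0, 0],
 [0, -1, 1, 0]]
  V a = (-2, 3, -4, 1)
Solving gives a = (-4, -1, 0, 1).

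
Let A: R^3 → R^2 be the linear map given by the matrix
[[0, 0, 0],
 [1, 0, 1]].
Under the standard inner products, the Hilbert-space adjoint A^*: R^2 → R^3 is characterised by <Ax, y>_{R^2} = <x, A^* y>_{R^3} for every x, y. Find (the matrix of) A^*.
A^* = A^T =
[[0, 1],
 [0, 0],
 [0, 1]]

For real matrices with standard dot products, the defining identity <Ax, y> = <x, A^* y> gives (Ax)^T y = x^T (A^*) y, i.e. x^T A^T y = x^T (A^*) y. Since this holds for all x, y, we must have A^* = A^T. Therefore
A^* =
[[0, 1],
 [0, 0],
 [0, 1]].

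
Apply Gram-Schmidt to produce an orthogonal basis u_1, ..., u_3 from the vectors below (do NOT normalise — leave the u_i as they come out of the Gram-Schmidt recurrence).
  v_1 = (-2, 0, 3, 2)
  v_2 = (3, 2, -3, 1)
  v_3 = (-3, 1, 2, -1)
Orthogonal basis:
  u_1 = (-2, 0, 3, 2)
  u_2 = (25/17, 2, -12/17, 43/17)
  u_3 = (-41/37, 73/37, -4/37, -35/37)

Apply the Gram-Schmidt recurrence
  u_1 = v_1
  u_i = v_i − Σ_{j<i} ((v_i · u_j) / (u_j · u_j)) · u_j.

Step by step this gives:
  u_1 = (-2, 0, 3, 2)
  u_2 = (25/17, 2, -12/17, 43/17)
  u_3 = (-41/37, 73/37, -4/37, -35/37)

Orthogonality check:
  u_2 · u_1 = 0 (should be 0)
  u_3 · u_1 = 0 (should be 0)
  u_3 · u_2 = 0 (should be 0)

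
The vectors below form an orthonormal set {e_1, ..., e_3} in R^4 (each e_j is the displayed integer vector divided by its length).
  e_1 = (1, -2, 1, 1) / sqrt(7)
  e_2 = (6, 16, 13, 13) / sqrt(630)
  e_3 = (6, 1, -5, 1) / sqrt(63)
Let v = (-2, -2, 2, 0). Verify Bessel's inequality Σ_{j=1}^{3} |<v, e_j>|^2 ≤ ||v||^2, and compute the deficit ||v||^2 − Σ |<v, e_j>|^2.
Σ |<v, e_j>|^2 = 418/35; ||v||^2 = 12; deficit = 2/35

Write each e_j = u_j / sqrt(<u_j, u_j>) where u_j is the displayed integer vector. Then <v, e_j> = <v, u_j> / sqrt(<u_j, u_j>), so |<v, e_j>|^2 = <v, u_j>^2 / <u_j, u_j>.
Coefficients: <v, e_1> = 4/sqrt(7), <v, e_2> = -18/sqrt(630), <v, e_3> = -24/sqrt(63).
Square and sum: Σ |<v, e_j>|^2 = 418/35.
Compute ||v||^2 = v·v = 12.
Deficit = 12 − 418/35 = 2/35 ≥ 0, confirming Bessel's inequality. (The deficit equals ||v − Σ <v,e_j> e_j||^2, the squared distance from v to span{e_j}.)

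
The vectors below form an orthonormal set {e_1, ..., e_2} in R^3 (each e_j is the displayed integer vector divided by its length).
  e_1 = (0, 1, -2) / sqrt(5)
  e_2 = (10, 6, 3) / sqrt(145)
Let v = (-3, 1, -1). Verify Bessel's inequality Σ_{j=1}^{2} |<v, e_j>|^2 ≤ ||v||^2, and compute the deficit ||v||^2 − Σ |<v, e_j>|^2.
Σ |<v, e_j>|^2 = 198/29; ||v||^2 = 11; deficit = 121/29

Write each e_j = u_j / sqrt(<u_j, u_j>) where u_j is the displayed integer vector. Then <v, e_j> = <v, u_j> / sqrt(<u_j, u_j>), so |<v, e_j>|^2 = <v, u_j>^2 / <u_j, u_j>.
Coefficients: <v, e_1> = 3/sqrt(5), <v, e_2> = -27/sqrt(145).
Square and sum: Σ |<v, e_j>|^2 = 198/29.
Compute ||v||^2 = v·v = 11.
Deficit = 11 − 198/29 = 121/29 ≥ 0, confirming Bessel's inequality. (The deficit equals ||v − Σ <v,e_j> e_j||^2, the squared distance from v to span{e_j}.)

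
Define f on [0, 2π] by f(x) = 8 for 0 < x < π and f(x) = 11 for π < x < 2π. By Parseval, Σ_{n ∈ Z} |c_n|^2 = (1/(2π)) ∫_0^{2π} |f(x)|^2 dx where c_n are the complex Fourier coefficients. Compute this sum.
Σ |c_n|^2 = 185/2

Parseval equates the L^2 energy of f (normalised by 1/(2π)) with the ℓ^2 sum of its Fourier coefficients: (1/(2π)) ∫_0^{2π} |f|^2 = Σ |c_n|^2.
Compute the left side: (1/(2π)) [∫_0^π 8^2 dx + ∫_π^{2π} 11^2 dx] = (1/(2π)) · (64π + 121π) = (64 + 121)/2 = 185/2.
So Σ_{n ∈ Z} |c_n|^2 = 185/2.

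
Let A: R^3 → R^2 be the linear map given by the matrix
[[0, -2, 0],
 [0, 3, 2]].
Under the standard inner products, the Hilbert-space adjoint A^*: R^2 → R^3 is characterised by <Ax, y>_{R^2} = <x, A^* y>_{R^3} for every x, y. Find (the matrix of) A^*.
A^* = A^T =
[[0, 0],
 [-2, 3],
 [0, 2]]

For real matrices with standard dot products, the defining identity <Ax, y> = <x, A^* y> gives (Ax)^T y = x^T (A^*) y, i.e. x^T A^T y = x^T (A^*) y. Since this holds for all x, y, we must have A^* = A^T. Therefore
A^* =
[[0, 0],
 [-2, 3],
 [0, 2]].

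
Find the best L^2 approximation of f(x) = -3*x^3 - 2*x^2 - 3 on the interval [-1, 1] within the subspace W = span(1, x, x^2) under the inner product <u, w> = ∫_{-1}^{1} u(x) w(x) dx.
g(x) = -2*x^2 - 9*x/5 - 3

The best approximation g ∈ W is the orthogonal projection of f onto W. Writing g = a_0 + a_1 x + a_2 x^2, the coefficients solve the normal equations G · a = b where
  G_{ij} = <φ_i, φ_j> and b_i = <f, φ_i>, with φ_0 = 1, φ_1 = x, φ_2 = x^2.
G =
  [2, 0, 2/3]
  [0, 2/3, 0]
  [2/3, 0, 2/5],
b = (-22/3, -6/5, -14/5).
Solving gives a_0 = -3, a_1 = -9/5, a_2 = -2, so
  g(x) = -2*x^2 - 9*x/5 - 3.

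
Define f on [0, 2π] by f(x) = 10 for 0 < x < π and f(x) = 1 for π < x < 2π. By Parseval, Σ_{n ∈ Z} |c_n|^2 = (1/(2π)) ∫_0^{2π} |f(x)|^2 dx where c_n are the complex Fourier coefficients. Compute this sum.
Σ |c_n|^2 = 101/2

Parseval equates the L^2 energy of f (normalised by 1/(2π)) with the ℓ^2 sum of its Fourier coefficients: (1/(2π)) ∫_0^{2π} |f|^2 = Σ |c_n|^2.
Compute the left side: (1/(2π)) [∫_0^π 10^2 dx + ∫_π^{2π} 1^2 dx] = (1/(2π)) · (100π + 1π) = (100 + 1)/2 = 101/2.
So Σ_{n ∈ Z} |c_n|^2 = 101/2.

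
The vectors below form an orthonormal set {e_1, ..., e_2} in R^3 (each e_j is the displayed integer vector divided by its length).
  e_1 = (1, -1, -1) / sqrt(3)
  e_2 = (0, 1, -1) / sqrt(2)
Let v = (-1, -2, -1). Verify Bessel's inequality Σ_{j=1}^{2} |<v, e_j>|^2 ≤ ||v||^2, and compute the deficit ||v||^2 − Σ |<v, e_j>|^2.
Σ |<v, e_j>|^2 = 11/6; ||v||^2 = 6; deficit = 25/6

Write each e_j = u_j / sqrt(<u_j, u_j>) where u_j is the displayed integer vector. Then <v, e_j> = <v, u_j> / sqrt(<u_j, u_j>), so |<v, e_j>|^2 = <v, u_j>^2 / <u_j, u_j>.
Coefficients: <v, e_1> = 2/sqrt(3), <v, e_2> = -1/sqrt(2).
Square and sum: Σ |<v, e_j>|^2 = 11/6.
Compute ||v||^2 = v·v = 6.
Deficit = 6 − 11/6 = 25/6 ≥ 0, confirming Bessel's inequality. (The deficit equals ||v − Σ <v,e_j> e_j||^2, the squared distance from v to span{e_j}.)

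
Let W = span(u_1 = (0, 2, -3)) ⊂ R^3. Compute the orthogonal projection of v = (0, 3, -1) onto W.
proj_W(v) = (0, 18/13, -27/13)

Set up U = [u_1 | ... | u_1] ∈ R^(3×1). The projector onto W = col(U) is P = U (U^T U)^(-1) U^T.
Compute U^T U =
  [13],
and U^T v = (9).
Solve U^T U · c = U^T v for the coefficients: c = (9/13). The projection is proj_W(v) = U c.
Check: (v - proj_W(v)) · u_1 = 0  (should be 0).
Result: proj_W(v) = (0, 18/13, -27/13).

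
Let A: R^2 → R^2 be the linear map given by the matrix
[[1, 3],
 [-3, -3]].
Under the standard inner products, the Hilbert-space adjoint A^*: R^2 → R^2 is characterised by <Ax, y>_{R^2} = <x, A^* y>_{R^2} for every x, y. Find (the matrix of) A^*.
A^* = A^T =
[[1, -3],
 [3, -3]]

For real matrices with standard dot products, the defining identity <Ax, y> = <x, A^* y> gives (Ax)^T y = x^T (A^*) y, i.e. x^T A^T y = x^T (A^*) y. Since this holds for all x, y, we must have A^* = A^T. Therefore
A^* =
[[1, -3],
 [3, -3]].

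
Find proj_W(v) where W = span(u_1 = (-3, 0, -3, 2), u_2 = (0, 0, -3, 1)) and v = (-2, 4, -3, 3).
proj_W(v) = (-26/11, 0, -37/11, 21/11)

Set up U = [u_1 | ... | u_2] ∈ R^(4×2). The projector onto W = col(U) is P = U (U^T U)^(-1) U^T.
Compute U^T U =
  [22, 11]
  [11, 10],
and U^T v = (21, 12).
Solve U^T U · c = U^T v for the coefficients: c = (26/33, 1/3). The projection is proj_W(v) = U c.
Check: (v - proj_W(v)) · u_1 = 0  (should be 0).
Check: (v - proj_W(v)) · u_2 = 0  (should be 0).
Result: proj_W(v) = (-26/11, 0, -37/11, 21/11).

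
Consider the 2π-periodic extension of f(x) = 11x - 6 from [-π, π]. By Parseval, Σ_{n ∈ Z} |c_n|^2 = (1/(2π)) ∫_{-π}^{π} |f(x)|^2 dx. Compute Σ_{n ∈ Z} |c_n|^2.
Σ |c_n|^2 = 121π^2/3 + 36

Expand and integrate term by term over [-π, π]:
  ∫ (11x)^2 dx = 121·(2π^3/3); ∫ 2·11·(-6)·x dx = 0 (odd integrand); ∫ (-6)^2 dx = 36·2π.
So (1/(2π)) ∫_{-π}^{π} (11x - 6)^2 dx = 121π^2/3 + 36 = 121π^2/3 + 36.
Parseval ⇒ Σ |c_n|^2 = 121π^2/3 + 36.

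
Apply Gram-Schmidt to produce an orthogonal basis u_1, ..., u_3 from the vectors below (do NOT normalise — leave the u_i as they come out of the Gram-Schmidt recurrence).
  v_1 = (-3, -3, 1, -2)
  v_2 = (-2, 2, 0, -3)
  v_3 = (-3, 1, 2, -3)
Orthogonal basis:
  u_1 = (-3, -3, 1, -2)
  u_2 = (-28/23, 64/23, -6/23, -57/23)
  u_3 = (-43/355, 149/355, 574/355, 128/355)

Apply the Gram-Schmidt recurrence
  u_1 = v_1
  u_i = v_i − Σ_{j<i} ((v_i · u_j) / (u_j · u_j)) · u_j.

Step by step this gives:
  u_1 = (-3, -3, 1, -2)
  u_2 = (-28/23, 64/23, -6/23, -57/23)
  u_3 = (-43/355, 149/355, 574/355, 128/355)

Orthogonality check:
  u_2 · u_1 = 0 (should be 0)
  u_3 · u_1 = 0 (should be 0)
  u_3 · u_2 = 0 (should be 0)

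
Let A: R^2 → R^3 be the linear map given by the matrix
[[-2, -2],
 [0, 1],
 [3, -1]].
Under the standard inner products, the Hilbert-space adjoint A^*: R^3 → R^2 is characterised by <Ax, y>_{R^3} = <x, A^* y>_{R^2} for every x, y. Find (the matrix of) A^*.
A^* = A^T =
[[-2, 0, 3],
 [-2, 1, -1]]

For real matrices with standard dot products, the defining identity <Ax, y> = <x, A^* y> gives (Ax)^T y = x^T (A^*) y, i.e. x^T A^T y = x^T (A^*) y. Since this holds for all x, y, we must have A^* = A^T. Therefore
A^* =
[[-2, 0, 3],
 [-2, 1, -1]].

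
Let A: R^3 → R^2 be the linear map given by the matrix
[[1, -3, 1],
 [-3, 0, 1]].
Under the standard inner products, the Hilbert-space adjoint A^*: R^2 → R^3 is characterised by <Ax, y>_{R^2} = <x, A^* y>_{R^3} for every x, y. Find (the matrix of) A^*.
A^* = A^T =
[[1, -3],
 [-3, 0],
 [1, 1]]

For real matrices with standard dot products, the defining identity <Ax, y> = <x, A^* y> gives (Ax)^T y = x^T (A^*) y, i.e. x^T A^T y = x^T (A^*) y. Since this holds for all x, y, we must have A^* = A^T. Therefore
A^* =
[[1, -3],
 [-3, 0],
 [1, 1]].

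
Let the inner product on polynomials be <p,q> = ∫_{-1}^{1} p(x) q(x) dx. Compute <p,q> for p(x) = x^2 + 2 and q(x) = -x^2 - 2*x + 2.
<p,q> = 38/5

Expand the product: p(x)·q(x) = -x^4 - 2*x^3 - 4*x + 4.
∫_{-1}^{1} of each monomial x^k gives [2/(k+1) if k even, 0 if k odd]. Integrating term-by-term (or equivalently evaluating the antiderivative F(x) = -x^5/5 - x^4/2 - 2*x^2 + 4*x at the endpoints):
  F(1) − F(−1) = 13/10 − (-63/10) = 38/5.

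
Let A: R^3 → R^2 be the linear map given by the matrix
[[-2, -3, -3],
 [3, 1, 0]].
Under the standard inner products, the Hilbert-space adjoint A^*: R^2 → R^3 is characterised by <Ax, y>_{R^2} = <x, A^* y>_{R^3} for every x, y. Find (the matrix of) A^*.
A^* = A^T =
[[-2, 3],
 [-3, 1],
 [-3, 0]]

For real matrices with standard dot products, the defining identity <Ax, y> = <x, A^* y> gives (Ax)^T y = x^T (A^*) y, i.e. x^T A^T y = x^T (A^*) y. Since this holds for all x, y, we must have A^* = A^T. Therefore
A^* =
[[-2, 3],
 [-3, 1],
 [-3, 0]].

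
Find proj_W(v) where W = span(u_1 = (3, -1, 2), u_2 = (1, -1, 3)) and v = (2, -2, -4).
proj_W(v) = (64/27, 16/27, -88/27)

Set up U = [u_1 | ... | u_2] ∈ R^(3×2). The projector onto W = col(U) is P = U (U^T U)^(-1) U^T.
Compute U^T U =
  [14, 10]
  [10, 11],
and U^T v = (0, -8).
Solve U^T U · c = U^T v for the coefficients: c = (40/27, -56/27). The projection is proj_W(v) = U c.
Check: (v - proj_W(v)) · u_1 = 0  (should be 0).
Check: (v - proj_W(v)) · u_2 = 0  (should be 0).
Result: proj_W(v) = (64/27, 16/27, -88/27).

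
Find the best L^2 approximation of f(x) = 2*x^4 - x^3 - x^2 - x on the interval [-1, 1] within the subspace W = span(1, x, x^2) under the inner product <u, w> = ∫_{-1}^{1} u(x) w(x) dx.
g(x) = 5*x^2/7 - 8*x/5 - 6/35

The best approximation g ∈ W is the orthogonal projection of f onto W. Writing g = a_0 + a_1 x + a_2 x^2, the coefficients solve the normal equations G · a = b where
  G_{ij} = <φ_i, φ_j> and b_i = <f, φ_i>, with φ_0 = 1, φ_1 = x, φ_2 = x^2.
G =
  [2, 0, 2/3]
  [0, 2/3, 0]
  [2/3, 0, 2/5],
b = (2/15, -16/15, 6/35).
Solving gives a_0 = -6/35, a_1 = -8/5, a_2 = 5/7, so
  g(x) = 5*x^2/7 - 8*x/5 - 6/35.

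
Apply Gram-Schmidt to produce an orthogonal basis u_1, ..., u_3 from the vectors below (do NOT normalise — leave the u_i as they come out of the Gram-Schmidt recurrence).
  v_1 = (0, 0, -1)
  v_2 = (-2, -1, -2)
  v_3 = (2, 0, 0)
Orthogonal basis:
  u_1 = (0, 0, -1)
  u_2 = (-2, -1, 0)
  u_3 = (2/5, -4/5, 0)

Apply the Gram-Schmidt recurrence
  u_1 = v_1
  u_i = v_i − Σ_{j<i} ((v_i · u_j) / (u_j · u_j)) · u_j.

Step by step this gives:
  u_1 = (0, 0, -1)
  u_2 = (-2, -1, 0)
  u_3 = (2/5, -4/5, 0)

Orthogonality check:
  u_2 · u_1 = 0 (should be 0)
  u_3 · u_1 = 0 (should be 0)
  u_3 · u_2 = 0 (should be 0)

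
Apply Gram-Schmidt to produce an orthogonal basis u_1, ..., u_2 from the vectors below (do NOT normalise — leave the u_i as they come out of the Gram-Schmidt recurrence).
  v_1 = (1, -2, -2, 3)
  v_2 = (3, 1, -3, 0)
Orthogonal basis:
  u_1 = (1, -2, -2, 3)
  u_2 = (47/18, 16/9, -20/9, -7/6)

Apply the Gram-Schmidt recurrence
  u_1 = v_1
  u_i = v_i − Σ_{j<i} ((v_i · u_j) / (u_j · u_j)) · u_j.

Step by step this gives:
  u_1 = (1, -2, -2, 3)
  u_2 = (47/18, 16/9, -20/9, -7/6)

Orthogonality check:
  u_2 · u_1 = 0 (should be 0)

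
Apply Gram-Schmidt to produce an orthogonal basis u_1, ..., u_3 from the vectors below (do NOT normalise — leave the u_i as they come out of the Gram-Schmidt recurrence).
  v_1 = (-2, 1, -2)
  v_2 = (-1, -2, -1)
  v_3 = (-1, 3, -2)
Orthogonal basis:
  u_1 = (-2, 1, -2)
  u_2 = (-5/9, -20/9, -5/9)
  u_3 = (1/2, 0, -1/2)

Apply the Gram-Schmidt recurrence
  u_1 = v_1
  u_i = v_i − Σ_{j<i} ((v_i · u_j) / (u_j · u_j)) · u_j.

Step by step this gives:
  u_1 = (-2, 1, -2)
  u_2 = (-5/9, -20/9, -5/9)
  u_3 = (1/2, 0, -1/2)

Orthogonality check:
  u_2 · u_1 = 0 (should be 0)
  u_3 · u_1 = 0 (should be 0)
  u_3 · u_2 = 0 (should be 0)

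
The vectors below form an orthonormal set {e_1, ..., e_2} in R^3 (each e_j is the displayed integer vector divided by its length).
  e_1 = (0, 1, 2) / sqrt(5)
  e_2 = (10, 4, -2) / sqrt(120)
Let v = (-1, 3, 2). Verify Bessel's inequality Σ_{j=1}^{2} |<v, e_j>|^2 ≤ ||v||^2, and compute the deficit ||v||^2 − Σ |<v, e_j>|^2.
Σ |<v, e_j>|^2 = 59/6; ||v||^2 = 14; deficit = 25/6

Write each e_j = u_j / sqrt(<u_j, u_j>) where u_j is the displayed integer vector. Then <v, e_j> = <v, u_j> / sqrt(<u_j, u_j>), so |<v, e_j>|^2 = <v, u_j>^2 / <u_j, u_j>.
Coefficients: <v, e_1> = 7/sqrt(5), <v, e_2> = -2/sqrt(120).
Square and sum: Σ |<v, e_j>|^2 = 59/6.
Compute ||v||^2 = v·v = 14.
Deficit = 14 − 59/6 = 25/6 ≥ 0, confirming Bessel's inequality. (The deficit equals ||v − Σ <v,e_j> e_j||^2, the squared distance from v to span{e_j}.)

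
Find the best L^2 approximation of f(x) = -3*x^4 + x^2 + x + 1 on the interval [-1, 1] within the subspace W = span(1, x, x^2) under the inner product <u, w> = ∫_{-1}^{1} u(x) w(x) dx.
g(x) = -11*x^2/7 + x + 44/35

The best approximation g ∈ W is the orthogonal projection of f onto W. Writing g = a_0 + a_1 x + a_2 x^2, the coefficients solve the normal equations G · a = b where
  G_{ij} = <φ_i, φ_j> and b_i = <f, φ_i>, with φ_0 = 1, φ_1 = x, φ_2 = x^2.
G =
  [2, 0, 2/3]
  [0, 2/3, 0]
  [2/3, 0, 2/5],
b = (22/15, 2/3, 22/105).
Solving gives a_0 = 44/35, a_1 = 1, a_2 = -11/7, so
  g(x) = -11*x^2/7 + x + 44/35.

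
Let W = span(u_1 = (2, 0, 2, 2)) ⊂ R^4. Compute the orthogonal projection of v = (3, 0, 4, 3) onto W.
proj_W(v) = (10/3, 0, 10/3, 10/3)

Set up U = [u_1 | ... | u_1] ∈ R^(4×1). The projector onto W = col(U) is P = U (U^T U)^(-1) U^T.
Compute U^T U =
  [12],
and U^T v = (20).
Solve U^T U · c = U^T v for the coefficients: c = (5/3). The projection is proj_W(v) = U c.
Check: (v - proj_W(v)) · u_1 = 0  (should be 0).
Result: proj_W(v) = (10/3, 0, 10/3, 10/3).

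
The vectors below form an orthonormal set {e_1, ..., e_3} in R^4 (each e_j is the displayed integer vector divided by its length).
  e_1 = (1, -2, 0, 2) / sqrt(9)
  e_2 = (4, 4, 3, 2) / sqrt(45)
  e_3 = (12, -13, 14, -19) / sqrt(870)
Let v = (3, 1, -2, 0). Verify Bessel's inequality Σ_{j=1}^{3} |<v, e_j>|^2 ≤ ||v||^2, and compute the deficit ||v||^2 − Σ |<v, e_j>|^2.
Σ |<v, e_j>|^2 = 137/58; ||v||^2 = 14; deficit = 675/58

Write each e_j = u_j / sqrt(<u_j, u_j>) where u_j is the displayed integer vector. Then <v, e_j> = <v, u_j> / sqrt(<u_j, u_j>), so |<v, e_j>|^2 = <v, u_j>^2 / <u_j, u_j>.
Coefficients: <v, e_1> = 1/sqrt(9), <v, e_2> = 10/sqrt(45), <v, e_3> = -5/sqrt(870).
Square and sum: Σ |<v, e_j>|^2 = 137/58.
Compute ||v||^2 = v·v = 14.
Deficit = 14 − 137/58 = 675/58 ≥ 0, confirming Bessel's inequality. (The deficit equals ||v − Σ <v,e_j> e_j||^2, the squared distance from v to span{e_j}.)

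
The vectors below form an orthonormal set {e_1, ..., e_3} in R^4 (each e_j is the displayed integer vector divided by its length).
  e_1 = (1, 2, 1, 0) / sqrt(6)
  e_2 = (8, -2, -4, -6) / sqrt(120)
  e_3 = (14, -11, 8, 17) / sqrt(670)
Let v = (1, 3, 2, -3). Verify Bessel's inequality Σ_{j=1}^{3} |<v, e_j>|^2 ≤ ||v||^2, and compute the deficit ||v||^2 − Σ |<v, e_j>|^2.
Σ |<v, e_j>|^2 = 2553/134; ||v||^2 = 23; deficit = 529/134

Write each e_j = u_j / sqrt(<u_j, u_j>) where u_j is the displayed integer vector. Then <v, e_j> = <v, u_j> / sqrt(<u_j, u_j>), so |<v, e_j>|^2 = <v, u_j>^2 / <u_j, u_j>.
Coefficients: <v, e_1> = 9/sqrt(6), <v, e_2> = 12/sqrt(120), <v, e_3> = -54/sqrt(670).
Square and sum: Σ |<v, e_j>|^2 = 2553/134.
Compute ||v||^2 = v·v = 23.
Deficit = 23 − 2553/134 = 529/134 ≥ 0, confirming Bessel's inequality. (The deficit equals ||v − Σ <v,e_j> e_j||^2, the squared distance from v to span{e_j}.)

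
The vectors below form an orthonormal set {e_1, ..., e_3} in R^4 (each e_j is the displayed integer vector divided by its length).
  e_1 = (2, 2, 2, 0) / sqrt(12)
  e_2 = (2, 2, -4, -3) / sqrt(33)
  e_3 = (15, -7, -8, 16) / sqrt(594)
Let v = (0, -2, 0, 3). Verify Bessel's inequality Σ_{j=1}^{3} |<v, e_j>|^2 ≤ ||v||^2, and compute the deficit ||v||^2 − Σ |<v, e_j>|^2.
Σ |<v, e_j>|^2 = 349/27; ||v||^2 = 13; deficit = 2/27

Write each e_j = u_j / sqrt(<u_j, u_j>) where u_j is the displayed integer vector. Then <v, e_j> = <v, u_j> / sqrt(<u_j, u_j>), so |<v, e_j>|^2 = <v, u_j>^2 / <u_j, u_j>.
Coefficients: <v, e_1> = -4/sqrt(12), <v, e_2> = -13/sqrt(33), <v, e_3> = 62/sqrt(594).
Square and sum: Σ |<v, e_j>|^2 = 349/27.
Compute ||v||^2 = v·v = 13.
Deficit = 13 − 349/27 = 2/27 ≥ 0, confirming Bessel's inequality. (The deficit equals ||v − Σ <v,e_j> e_j||^2, the squared distance from v to span{e_j}.)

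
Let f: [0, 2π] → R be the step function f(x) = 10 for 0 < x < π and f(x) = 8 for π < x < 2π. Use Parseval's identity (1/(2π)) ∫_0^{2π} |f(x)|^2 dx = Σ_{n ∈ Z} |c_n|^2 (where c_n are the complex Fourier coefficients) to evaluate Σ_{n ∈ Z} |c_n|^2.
Σ |c_n|^2 = 82

Parseval equates the L^2 energy of f (normalised by 1/(2π)) with the ℓ^2 sum of its Fourier coefficients: (1/(2π)) ∫_0^{2π} |f|^2 = Σ |c_n|^2.
Compute the left side: (1/(2π)) [∫_0^π 10^2 dx + ∫_π^{2π} 8^2 dx] = (1/(2π)) · (100π + 64π) = (100 + 64)/2 = 82.
So Σ_{n ∈ Z} |c_n|^2 = 82.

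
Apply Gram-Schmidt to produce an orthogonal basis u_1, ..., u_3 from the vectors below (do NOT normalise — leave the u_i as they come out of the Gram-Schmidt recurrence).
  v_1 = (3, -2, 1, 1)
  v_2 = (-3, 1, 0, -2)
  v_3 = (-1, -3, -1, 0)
Orthogonal basis:
  u_1 = (3, -2, 1, 1)
  u_2 = (-2/5, -11/15, 13/15, -17/15)
  u_3 = (-47/41, -93/41, -69/41, 24/41)

Apply the Gram-Schmidt recurrence
  u_1 = v_1
  u_i = v_i − Σ_{j<i} ((v_i · u_j) / (u_j · u_j)) · u_j.

Step by step this gives:
  u_1 = (3, -2, 1, 1)
  u_2 = (-2/5, -11/15, 13/15, -17/15)
  u_3 = (-47/41, -93/41, -69/41, 24/41)

Orthogonality check:
  u_2 · u_1 = 0 (should be 0)
  u_3 · u_1 = 0 (should be 0)
  u_3 · u_2 = 0 (should be 0)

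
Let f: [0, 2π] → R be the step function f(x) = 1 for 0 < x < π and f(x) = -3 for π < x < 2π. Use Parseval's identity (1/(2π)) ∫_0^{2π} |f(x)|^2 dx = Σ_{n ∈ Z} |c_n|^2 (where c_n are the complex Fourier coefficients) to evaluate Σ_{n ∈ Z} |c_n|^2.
Σ |c_n|^2 = 5

Parseval equates the L^2 energy of f (normalised by 1/(2π)) with the ℓ^2 sum of its Fourier coefficients: (1/(2π)) ∫_0^{2π} |f|^2 = Σ |c_n|^2.
Compute the left side: (1/(2π)) [∫_0^π 1^2 dx + ∫_π^{2π} (-3)^2 dx] = (1/(2π)) · (1π + 9π) = (1 + 9)/2 = 5.
So Σ_{n ∈ Z} |c_n|^2 = 5.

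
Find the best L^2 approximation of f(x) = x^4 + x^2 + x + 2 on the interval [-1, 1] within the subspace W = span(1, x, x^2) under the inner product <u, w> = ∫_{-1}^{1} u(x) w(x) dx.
g(x) = 13*x^2/7 + x + 67/35

The best approximation g ∈ W is the orthogonal projection of f onto W. Writing g = a_0 + a_1 x + a_2 x^2, the coefficients solve the normal equations G · a = b where
  G_{ij} = <φ_i, φ_j> and b_i = <f, φ_i>, with φ_0 = 1, φ_1 = x, φ_2 = x^2.
G =
  [2, 0, 2/3]
  [0, 2/3, 0]
  [2/3, 0, 2/5],
b = (76/15, 2/3, 212/105).
Solving gives a_0 = 67/35, a_1 = 1, a_2 = 13/7, so
  g(x) = 13*x^2/7 + x + 67/35.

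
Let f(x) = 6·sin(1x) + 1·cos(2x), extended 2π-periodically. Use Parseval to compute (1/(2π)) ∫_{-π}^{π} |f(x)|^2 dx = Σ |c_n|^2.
Σ |c_n|^2 = 37/2

Expand |f|^2 and use orthogonality of {sin(nx), cos(mx)} on [-π, π]:
  ∫_{-π}^{π} sin(nx)^2 dx = π, ∫ cos(mx)^2 dx = π, and cross terms integrate to 0.
So ∫_{-π}^{π} f(x)^2 dx = 6^2 · π + 1^2 · π = (36 + 1)π.
Divide by 2π: (36 + 1)/2 = 37/2.
By Parseval, this equals Σ |c_n|^2.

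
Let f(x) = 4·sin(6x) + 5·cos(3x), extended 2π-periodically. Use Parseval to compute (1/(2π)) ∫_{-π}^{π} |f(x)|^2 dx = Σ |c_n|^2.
Σ |c_n|^2 = 41/2

Expand |f|^2 and use orthogonality of {sin(nx), cos(mx)} on [-π, π]:
  ∫_{-π}^{π} sin(nx)^2 dx = π, ∫ cos(mx)^2 dx = π, and cross terms integrate to 0.
So ∫_{-π}^{π} f(x)^2 dx = 4^2 · π + 5^2 · π = (16 + 25)π.
Divide by 2π: (16 + 25)/2 = 41/2.
By Parseval, this equals Σ |c_n|^2.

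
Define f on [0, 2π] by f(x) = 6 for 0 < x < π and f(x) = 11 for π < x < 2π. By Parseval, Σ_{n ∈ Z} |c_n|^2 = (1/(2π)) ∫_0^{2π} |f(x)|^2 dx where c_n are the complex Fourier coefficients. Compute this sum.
Σ |c_n|^2 = 157/2

Parseval equates the L^2 energy of f (normalised by 1/(2π)) with the ℓ^2 sum of its Fourier coefficients: (1/(2π)) ∫_0^{2π} |f|^2 = Σ |c_n|^2.
Compute the left side: (1/(2π)) [∫_0^π 6^2 dx + ∫_π^{2π} 11^2 dx] = (1/(2π)) · (36π + 121π) = (36 + 121)/2 = 157/2.
So Σ_{n ∈ Z} |c_n|^2 = 157/2.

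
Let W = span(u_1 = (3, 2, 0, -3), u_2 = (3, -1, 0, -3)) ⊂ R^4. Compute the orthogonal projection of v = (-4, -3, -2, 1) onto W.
proj_W(v) = (-5/2, -3, 0, 5/2)

Set up U = [u_1 | ... | u_2] ∈ R^(4×2). The projector onto W = col(U) is P = U (U^T U)^(-1) U^T.
Compute U^T U =
  [22, 16]
  [16, 19],
and U^T v = (-21, -12).
Solve U^T U · c = U^T v for the coefficients: c = (-23/18, 4/9). The projection is proj_W(v) = U c.
Check: (v - proj_W(v)) · u_1 = 0  (should be 0).
Check: (v - proj_W(v)) · u_2 = 0  (should be 0).
Result: proj_W(v) = (-5/2, -3, 0, 5/2).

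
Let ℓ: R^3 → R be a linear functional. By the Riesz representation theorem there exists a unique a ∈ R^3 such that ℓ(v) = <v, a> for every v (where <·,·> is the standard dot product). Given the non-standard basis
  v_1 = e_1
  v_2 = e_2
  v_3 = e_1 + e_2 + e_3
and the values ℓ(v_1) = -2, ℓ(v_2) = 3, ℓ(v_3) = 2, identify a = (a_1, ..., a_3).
a = (-2, 3, 1)

Write a = (a_1, ..., a_3) in the standard basis. For each basis vector v_i, ℓ(v_i) = <v_i, a> is a linear equation in the a_j's. Collect the n equations into a matrix system V a = ℓ, where row i of V is v_i (expressed in the standard basis). Since V is invertible (lower-triangular with 1s on the diagonal, up to permutation), solve by back-substitution:
  V =
[[1, 0, 0],
 [0, 1, 0],
 [1, 1, 1]]
  V a = (-2, 3, 2)
Solving gives a = (-2, 3, 1).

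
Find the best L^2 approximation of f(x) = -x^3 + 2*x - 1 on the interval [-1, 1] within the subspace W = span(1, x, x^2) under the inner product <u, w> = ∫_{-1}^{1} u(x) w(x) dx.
g(x) = 7*x/5 - 1

The best approximation g ∈ W is the orthogonal projection of f onto W. Writing g = a_0 + a_1 x + a_2 x^2, the coefficients solve the normal equations G · a = b where
  G_{ij} = <φ_i, φ_j> and b_i = <f, φ_i>, with φ_0 = 1, φ_1 = x, φ_2 = x^2.
G =
  [2, 0, 2/3]
  [0, 2/3, 0]
  [2/3, 0, 2/5],
b = (-2, 14/15, -2/3).
Solving gives a_0 = -1, a_1 = 7/5, a_2 = 0, so
  g(x) = 7*x/5 - 1.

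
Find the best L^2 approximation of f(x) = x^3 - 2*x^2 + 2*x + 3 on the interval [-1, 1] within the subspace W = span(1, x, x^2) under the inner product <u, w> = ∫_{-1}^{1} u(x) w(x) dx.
g(x) = -2*x^2 + 13*x/5 + 3

The best approximation g ∈ W is the orthogonal projection of f onto W. Writing g = a_0 + a_1 x + a_2 x^2, the coefficients solve the normal equations G · a = b where
  G_{ij} = <φ_i, φ_j> and b_i = <f, φ_i>, with φ_0 = 1, φ_1 = x, φ_2 = x^2.
G =
  [2, 0, 2/3]
  [0, 2/3, 0]
  [2/3, 0, 2/5],
b = (14/3, 26/15, 6/5).
Solving gives a_0 = 3, a_1 = 13/5, a_2 = -2, so
  g(x) = -2*x^2 + 13*x/5 + 3.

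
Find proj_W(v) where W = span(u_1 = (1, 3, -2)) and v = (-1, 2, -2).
proj_W(v) = (9/14, 27/14, -9/7)

Set up U = [u_1 | ... | u_1] ∈ R^(3×1). The projector onto W = col(U) is P = U (U^T U)^(-1) U^T.
Compute U^T U =
  [14],
and U^T v = (9).
Solve U^T U · c = U^T v for the coefficients: c = (9/14). The projection is proj_W(v) = U c.
Check: (v - proj_W(v)) · u_1 = 0  (should be 0).
Result: proj_W(v) = (9/14, 27/14, -9/7).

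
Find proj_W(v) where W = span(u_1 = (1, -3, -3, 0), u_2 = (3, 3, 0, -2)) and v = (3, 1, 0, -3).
proj_W(v) = (567/191, 351/191, -162/191, -342/191)

Set up U = [u_1 | ... | u_2] ∈ R^(4×2). The projector onto W = col(U) is P = U (U^T U)^(-1) U^T.
Compute U^T U =
  [19, -6]
  [-6, 22],
and U^T v = (0, 18).
Solve U^T U · c = U^T v for the coefficients: c = (54/191, 171/191). The projection is proj_W(v) = U c.
Check: (v - proj_W(v)) · u_1 = 0  (should be 0).
Check: (v - proj_W(v)) · u_2 = 0  (should be 0).
Result: proj_W(v) = (567/191, 351/191, -162/191, -342/191).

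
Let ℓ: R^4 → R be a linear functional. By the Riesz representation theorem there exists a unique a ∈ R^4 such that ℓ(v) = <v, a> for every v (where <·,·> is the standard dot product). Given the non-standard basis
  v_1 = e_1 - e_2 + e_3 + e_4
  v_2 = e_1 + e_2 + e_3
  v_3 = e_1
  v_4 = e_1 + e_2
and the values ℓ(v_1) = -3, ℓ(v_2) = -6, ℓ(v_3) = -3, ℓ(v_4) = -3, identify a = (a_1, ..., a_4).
a = (-3, 0, -3, 3)

Write a = (a_1, ..., a_4) in the standard basis. For each basis vector v_i, ℓ(v_i) = <v_i, a> is a linear equation in the a_j's. Collect the n equations into a matrix system V a = ℓ, where row i of V is v_i (expressed in the standard basis). Since V is invertible (lower-triangular with 1s on the diagonal, up to permutation), solve by back-substitution:
  V =
[[1, -1, 1, 1],
 [1, 1, 1, 0],
 [1, 0, 0, 0],
 [1, 1, 0, 0]]
  V a = (-3, -6, -3, -3)
Solving gives a = (-3, 0, -3, 3).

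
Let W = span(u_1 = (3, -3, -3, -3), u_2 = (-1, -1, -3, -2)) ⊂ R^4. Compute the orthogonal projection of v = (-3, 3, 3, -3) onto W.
proj_W(v) = (-93/35, 57/35, 3/5, 39/35)

Set up U = [u_1 | ... | u_2] ∈ R^(4×2). The projector onto W = col(U) is P = U (U^T U)^(-1) U^T.
Compute U^T U =
  [36, 15]
  [15, 15],
and U^T v = (-18, -3).
Solve U^T U · c = U^T v for the coefficients: c = (-5/7, 18/35). The projection is proj_W(v) = U c.
Check: (v - proj_W(v)) · u_1 = 0  (should be 0).
Check: (v - proj_W(v)) · u_2 = 0  (should be 0).
Result: proj_W(v) = (-93/35, 57/35, 3/5, 39/35).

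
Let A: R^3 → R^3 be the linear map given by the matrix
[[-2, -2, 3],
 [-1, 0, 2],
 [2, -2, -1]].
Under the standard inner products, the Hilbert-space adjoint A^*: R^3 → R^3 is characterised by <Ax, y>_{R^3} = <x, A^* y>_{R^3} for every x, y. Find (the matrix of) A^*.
A^* = A^T =
[[-2, -1, 2],
 [-2, 0, -2],
 [3, 2, -1]]

For real matrices with standard dot products, the defining identity <Ax, y> = <x, A^* y> gives (Ax)^T y = x^T (A^*) y, i.e. x^T A^T y = x^T (A^*) y. Since this holds for all x, y, we must have A^* = A^T. Therefore
A^* =
[[-2, -1, 2],
 [-2, 0, -2],
 [3, 2, -1]].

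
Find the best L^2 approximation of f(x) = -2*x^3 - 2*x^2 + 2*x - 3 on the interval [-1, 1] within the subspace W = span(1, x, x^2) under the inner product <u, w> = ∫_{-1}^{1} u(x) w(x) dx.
g(x) = -2*x^2 + 4*x/5 - 3

The best approximation g ∈ W is the orthogonal projection of f onto W. Writing g = a_0 + a_1 x + a_2 x^2, the coefficients solve the normal equations G · a = b where
  G_{ij} = <φ_i, φ_j> and b_i = <f, φ_i>, with φ_0 = 1, φ_1 = x, φ_2 = x^2.
G =
  [2, 0, 2/3]
  [0, 2/3, 0]
  [2/3, 0, 2/5],
b = (-22/3, 8/15, -14/5).
Solving gives a_0 = -3, a_1 = 4/5, a_2 = -2, so
  g(x) = -2*x^2 + 4*x/5 - 3.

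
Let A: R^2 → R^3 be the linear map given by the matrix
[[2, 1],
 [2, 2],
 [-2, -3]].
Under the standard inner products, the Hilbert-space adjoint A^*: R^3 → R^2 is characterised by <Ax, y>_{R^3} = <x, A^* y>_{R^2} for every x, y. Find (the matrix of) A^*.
A^* = A^T =
[[2, 2, -2],
 [1, 2, -3]]

For real matrices with standard dot products, the defining identity <Ax, y> = <x, A^* y> gives (Ax)^T y = x^T (A^*) y, i.e. x^T A^T y = x^T (A^*) y. Since this holds for all x, y, we must have A^* = A^T. Therefore
A^* =
[[2, 2, -2],
 [1, 2, -3]].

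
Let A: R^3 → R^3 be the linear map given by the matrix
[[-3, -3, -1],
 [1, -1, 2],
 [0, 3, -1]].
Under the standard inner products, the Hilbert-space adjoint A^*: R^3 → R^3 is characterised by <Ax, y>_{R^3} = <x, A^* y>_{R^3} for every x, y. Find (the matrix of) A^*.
A^* = A^T =
[[-3, 1, 0],
 [-3, -1, 3],
 [-1, 2, -1]]

For real matrices with standard dot products, the defining identity <Ax, y> = <x, A^* y> gives (Ax)^T y = x^T (A^*) y, i.e. x^T A^T y = x^T (A^*) y. Since this holds for all x, y, we must have A^* = A^T. Therefore
A^* =
[[-3, 1, 0],
 [-3, -1, 3],
 [-1, 2, -1]].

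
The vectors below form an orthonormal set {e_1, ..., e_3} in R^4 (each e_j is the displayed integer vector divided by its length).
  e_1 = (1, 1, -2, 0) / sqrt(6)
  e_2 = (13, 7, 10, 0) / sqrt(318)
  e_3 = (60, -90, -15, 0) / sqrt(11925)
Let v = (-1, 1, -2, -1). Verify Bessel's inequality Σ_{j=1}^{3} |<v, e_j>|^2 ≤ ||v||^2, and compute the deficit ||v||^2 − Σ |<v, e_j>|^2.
Σ |<v, e_j>|^2 = 6; ||v||^2 = 7; deficit = 1

Write each e_j = u_j / sqrt(<u_j, u_j>) where u_j is the displayed integer vector. Then <v, e_j> = <v, u_j> / sqrt(<u_j, u_j>), so |<v, e_j>|^2 = <v, u_j>^2 / <u_j, u_j>.
Coefficients: <v, e_1> = 4/sqrt(6), <v, e_2> = -26/sqrt(318), <v, e_3> = -120/sqrt(11925).
Square and sum: Σ |<v, e_j>|^2 = 6.
Compute ||v||^2 = v·v = 7.
Deficit = 7 − 6 = 1 ≥ 0, confirming Bessel's inequality. (The deficit equals ||v − Σ <v,e_j> e_j||^2, the squared distance from v to span{e_j}.)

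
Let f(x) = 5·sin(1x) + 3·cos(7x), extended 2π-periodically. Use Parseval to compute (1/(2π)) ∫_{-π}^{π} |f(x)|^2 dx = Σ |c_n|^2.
Σ |c_n|^2 = 17

Expand |f|^2 and use orthogonality of {sin(nx), cos(mx)} on [-π, π]:
  ∫_{-π}^{π} sin(nx)^2 dx = π, ∫ cos(mx)^2 dx = π, and cross terms integrate to 0.
So ∫_{-π}^{π} f(x)^2 dx = 5^2 · π + 3^2 · π = (25 + 9)π.
Divide by 2π: (25 + 9)/2 = 17.
By Parseval, this equals Σ |c_n|^2.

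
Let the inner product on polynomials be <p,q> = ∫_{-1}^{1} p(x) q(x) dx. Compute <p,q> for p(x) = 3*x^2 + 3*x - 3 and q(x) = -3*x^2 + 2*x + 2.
<p,q> = -8/5

Expand the product: p(x)·q(x) = -9*x^4 - 3*x^3 + 21*x^2 - 6.
∫_{-1}^{1} of each monomial x^k gives [2/(k+1) if k even, 0 if k odd]. Integrating term-by-term (or equivalently evaluating the antiderivative F(x) = -9*x^5/5 - 3*x^4/4 + 7*x^3 - 6*x at the endpoints):
  F(1) − F(−1) = -31/20 − (1/20) = -8/5.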